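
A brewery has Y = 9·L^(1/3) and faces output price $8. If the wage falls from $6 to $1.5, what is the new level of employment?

From P·MP_L = w with MP_L = 3·L^(-2/3), the labor demand is L(w) = (24/w)^(3/2).
At w = 6: L = 8. At w = 1.5: L = 64.

L* = 64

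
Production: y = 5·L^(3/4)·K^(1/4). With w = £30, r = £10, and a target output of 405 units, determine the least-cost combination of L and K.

L* = 81, K* = 81

Cost minimization requires the marginal rate of technical substitution to equal the input-price ratio: MP_L/MP_K = w/r.
Here MP_L/MP_K = (3/4)·(K/L)/(1/4) = 3·(K/L). Setting this equal to 30/10 = 3 gives K = L.
Substituting into y = 405: 5·L^(3/4)·(L)^(1/4) = 405.
Solving, L = 81 and K = 81.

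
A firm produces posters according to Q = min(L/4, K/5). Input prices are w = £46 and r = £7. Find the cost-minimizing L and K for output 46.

With a fixed-proportions technology, the cost-minimizing bundle uses no slack in either input: L/4 = K/5 = Q.
So L = 4·46 = 184 and K = 5·46 = 230.

L* = 184, K* = 230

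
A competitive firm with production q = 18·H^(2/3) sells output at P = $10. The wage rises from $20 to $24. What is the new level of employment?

H* = 125

From P·MP_H = w with MP_H = 12·H^(-1/3), the labor demand is H(w) = (120/w)^(3).
At w = 20: H = 216. At w = 24: H = 125.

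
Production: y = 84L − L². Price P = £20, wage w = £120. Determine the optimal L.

The marginal product of L is MP_L = 84 − 2L.
A price-taking firm hires until the value of the marginal product equals the wage: P·MP_L = w, so 20·(84 − 2L) = 120.
Then 84 − 2L = 6, giving L = 39.

L* = 39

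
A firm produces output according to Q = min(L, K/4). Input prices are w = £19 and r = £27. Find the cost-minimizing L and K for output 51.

With a fixed-proportions technology, the cost-minimizing bundle uses no slack in either input: L = K/4 = Q.
So L = 51 and K = 4·51 = 204.

L* = 51, K* = 204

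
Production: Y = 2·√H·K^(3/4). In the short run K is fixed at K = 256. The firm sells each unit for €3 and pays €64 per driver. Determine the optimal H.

With K = 256, MP_H = (1/2)·2·H^(-1/2)·256^(3/4) = 64·H^(-1/2).
Profit maximization for a price taker requires P·MP_H = w: 3·64·H^(-1/2) = 64.
So H^(-1/2) = 1/3, which gives H = 9.

H* = 9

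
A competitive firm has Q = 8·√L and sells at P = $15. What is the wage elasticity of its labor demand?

MP_L = (1/2)·8·L^(-1/2), so P·MP_L = w gives 60·L^(-1/2) = w.
Solving, L(w) = (60/w)^(2). This is a constant-elasticity form: L ∝ w^(−2), so ε = −2.

ε = -2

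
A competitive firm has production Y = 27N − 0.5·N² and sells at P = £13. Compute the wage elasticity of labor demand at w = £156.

ε = -0.8

From P·MP_N = w with MP_N = 27 − N, labor demand is N(w) = 27 − w/13.
dN/dw = −1/(13) = -1/13.
At w = 156, N = 15, so ε = (dN/dw)·(w/N) = (-1/13)·(156/15) = -0.8.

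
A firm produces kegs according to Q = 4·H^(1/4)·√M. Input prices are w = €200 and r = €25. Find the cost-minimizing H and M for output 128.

Cost minimization requires the marginal rate of technical substitution to equal the input-price ratio: MP_H/MP_M = w/r.
Here MP_H/MP_M = (1/4)·(M/H)/(1/2) = 0.5·(M/H). Setting this equal to 200/25 = 8 gives M = 16H.
Substituting into Q = 128: 4·H^(1/4)·(16H)^(1/2) = 128.
Solving, H = 16 and M = 256.

H* = 16, M* = 256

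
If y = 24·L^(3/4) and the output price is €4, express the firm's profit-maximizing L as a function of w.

L(w) = (72/w)^(4)

MP_L = (3/4)·24·L^(-1/4) = 18·L^(-1/4).
Setting P·MP_L = w: 72·L^(-1/4) = w.
Solving for L: L^(-1/4) = w/72, so L = (72/w)^(4).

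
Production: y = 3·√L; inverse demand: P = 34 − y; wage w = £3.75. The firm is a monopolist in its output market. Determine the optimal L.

L* = 16

Marginal revenue from the inverse demand is MR = 34 − 2y.
The marginal product is MP_L = 1.5·L^(-1/2).
A monopolist hires until marginal revenue product equals the wage: MR·MP_L = w.
At L, y = 3·√L. Substituting and solving: (34 − 6·√L)·1.5·L^(-1/2) = 3.75 gives L = 16.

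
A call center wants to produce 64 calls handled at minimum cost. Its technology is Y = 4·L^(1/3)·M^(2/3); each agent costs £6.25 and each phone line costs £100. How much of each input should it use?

Cost minimization requires the marginal rate of technical substitution to equal the input-price ratio: MP_L/MP_M = w/r.
Here MP_L/MP_M = (1/3)·(M/L)/(2/3) = 0.5·(M/L). Setting this equal to 6.25/100 = 0.0625 gives M = 0.125L.
Substituting into Y = 64: 4·L^(1/3)·(0.125L)^(2/3) = 64.
Solving, L = 64 and M = 8.

L* = 64, M* = 8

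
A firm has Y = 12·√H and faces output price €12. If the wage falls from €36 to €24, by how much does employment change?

From P·MP_H = w with MP_H = 6·H^(-1/2), the labor demand is H(w) = (72/w)^(2).
At w = 36: H = 4. At w = 24: H = 9.
ΔH = 9 − 4 = 5.

ΔH = 5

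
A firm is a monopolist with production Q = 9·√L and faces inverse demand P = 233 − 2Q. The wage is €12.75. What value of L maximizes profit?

L* = 36

Marginal revenue from the inverse demand is MR = 233 − 4Q.
The marginal product is MP_L = 4.5·L^(-1/2).
A monopolist hires until marginal revenue product equals the wage: MR·MP_L = w.
At L, Q = 9·√L. Substituting and solving: (233 − 36·√L)·4.5·L^(-1/2) = 12.75 gives L = 36.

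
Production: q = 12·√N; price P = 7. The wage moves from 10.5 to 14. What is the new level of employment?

N* = 9

From P·MP_N = w with MP_N = 6·N^(-1/2), the labor demand is N(w) = (42/w)^(2).
At w = 10.5: N = 16. At w = 14: N = 9.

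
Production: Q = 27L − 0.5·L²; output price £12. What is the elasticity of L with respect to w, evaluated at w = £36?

ε = -0.125

From P·MP_L = w with MP_L = 27 − L, labor demand is L(w) = 27 − w/12.
dL/dw = −1/(12) = -1/12.
At w = 36, L = 24, so ε = (dL/dw)·(w/L) = (-1/12)·(36/24) = -0.125.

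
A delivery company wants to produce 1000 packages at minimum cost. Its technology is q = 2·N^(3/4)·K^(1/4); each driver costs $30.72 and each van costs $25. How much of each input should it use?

N* = 625, K* = 256

Cost minimization requires the marginal rate of technical substitution to equal the input-price ratio: MP_N/MP_K = w/r.
Here MP_N/MP_K = (3/4)·(K/N)/(1/4) = 3·(K/N). Setting this equal to 30.72/25 = 1.2288 gives K = 0.4096N.
Substituting into q = 1000: 2·N^(3/4)·(0.4096N)^(1/4) = 1000.
Solving, N = 625 and K = 256.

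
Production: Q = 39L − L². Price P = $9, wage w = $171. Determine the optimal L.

The marginal product of L is MP_L = 39 − 2L.
A price-taking firm hires until the value of the marginal product equals the wage: P·MP_L = w, so 9·(39 − 2L) = 171.
Then 39 − 2L = 19, giving L = 10.

L* = 10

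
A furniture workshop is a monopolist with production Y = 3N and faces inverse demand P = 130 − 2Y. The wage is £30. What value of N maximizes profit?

N* = 10

Marginal revenue from the inverse demand is MR = 130 − 4Y.
The marginal product is MP_N = 3.
A monopolist hires until marginal revenue product equals the wage: MR·MP_N = w.
(130 − 12N)·3 = 30, so N = 10.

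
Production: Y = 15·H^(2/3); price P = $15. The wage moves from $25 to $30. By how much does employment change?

ΔH = -91

From P·MP_H = w with MP_H = 10·H^(-1/3), the labor demand is H(w) = (150/w)^(3).
At w = 25: H = 216. At w = 30: H = 125.
ΔH = 125 − 216 = -91.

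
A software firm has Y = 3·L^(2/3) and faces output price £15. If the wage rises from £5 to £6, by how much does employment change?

From P·MP_L = w with MP_L = 2·L^(-1/3), the labor demand is L(w) = (30/w)^(3).
At w = 5: L = 216. At w = 6: L = 125.
ΔL = 125 − 216 = -91.

ΔL = -91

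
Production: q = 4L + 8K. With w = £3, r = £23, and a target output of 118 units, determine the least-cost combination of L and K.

L* = 29.5, K* = 0

The inputs are perfect substitutes, so the firm uses whichever has the lower cost per unit of output.
Cost per unit of output via L is w/4 = 0.75; via K it is r/8 = 2.875. L is cheaper.
Producing q = 118 with L alone: L = 29.5, K = 0.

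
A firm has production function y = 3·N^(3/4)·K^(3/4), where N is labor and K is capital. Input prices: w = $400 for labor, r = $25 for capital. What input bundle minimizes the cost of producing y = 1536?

N* = 16, K* = 256

Cost minimization requires the marginal rate of technical substitution to equal the input-price ratio: MP_N/MP_K = w/r.
Here MP_N/MP_K = (3/4)·(K/N)/(3/4) = (K/N). Setting this equal to 400/25 = 16 gives K = 16N.
Substituting into y = 1536: 3·N^(3/4)·(16N)^(3/4) = 1536.
Solving, N = 16 and K = 256.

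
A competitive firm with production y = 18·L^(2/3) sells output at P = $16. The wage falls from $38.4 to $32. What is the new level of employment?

From P·MP_L = w with MP_L = 12·L^(-1/3), the labor demand is L(w) = (192/w)^(3).
At w = 38.4: L = 125. At w = 32: L = 216.

L* = 216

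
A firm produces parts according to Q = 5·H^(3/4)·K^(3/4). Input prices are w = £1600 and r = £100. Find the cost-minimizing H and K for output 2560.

Cost minimization requires the marginal rate of technical substitution to equal the input-price ratio: MP_H/MP_K = w/r.
Here MP_H/MP_K = (3/4)·(K/H)/(3/4) = (K/H). Setting this equal to 1600/100 = 16 gives K = 16H.
Substituting into Q = 2560: 5·H^(3/4)·(16H)^(3/4) = 2560.
Solving, H = 16 and K = 256.

H* = 16, K* = 256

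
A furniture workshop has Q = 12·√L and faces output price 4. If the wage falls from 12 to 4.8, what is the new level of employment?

L* = 25

From P·MP_L = w with MP_L = 6·L^(-1/2), the labor demand is L(w) = (24/w)^(2).
At w = 12: L = 4. At w = 4.8: L = 25.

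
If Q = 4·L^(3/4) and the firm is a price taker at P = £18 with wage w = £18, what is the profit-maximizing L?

MP_L = (3/4)·4·L^(-1/4) = 3·L^(-1/4).
Profit maximization for a price taker requires P·MP_L = w: 18·3·L^(-1/4) = 18.
So L^(-1/4) = 1/3, which gives L = 81.

L* = 81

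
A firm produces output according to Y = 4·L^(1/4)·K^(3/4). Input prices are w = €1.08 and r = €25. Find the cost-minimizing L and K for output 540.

L* = 625, K* = 81

Cost minimization requires the marginal rate of technical substitution to equal the input-price ratio: MP_L/MP_K = w/r.
Here MP_L/MP_K = (1/4)·(K/L)/(3/4) = (1/3)·(K/L). Setting this equal to 1.08/25 = 0.0432 gives K = 0.1296L.
Substituting into Y = 540: 4·L^(1/4)·(0.1296L)^(3/4) = 540.
Solving, L = 625 and K = 81.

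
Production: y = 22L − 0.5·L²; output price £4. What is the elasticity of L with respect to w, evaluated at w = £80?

ε = -10

From P·MP_L = w with MP_L = 22 − L, labor demand is L(w) = 22 − w/4.
dL/dw = −1/(4) = -0.25.
At w = 80, L = 2, so ε = (dL/dw)·(w/L) = (-0.25)·(80/2) = -10.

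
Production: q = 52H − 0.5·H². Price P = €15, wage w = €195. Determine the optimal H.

The marginal product of H is MP_H = 52 − H.
A price-taking firm hires until the value of the marginal product equals the wage: P·MP_H = w, so 15·(52 − H) = 195.
Then 52 − H = 13, giving H = 39.

H* = 39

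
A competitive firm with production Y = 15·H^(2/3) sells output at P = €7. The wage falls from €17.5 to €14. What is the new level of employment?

From P·MP_H = w with MP_H = 10·H^(-1/3), the labor demand is H(w) = (70/w)^(3).
At w = 17.5: H = 64. At w = 14: H = 125.

H* = 125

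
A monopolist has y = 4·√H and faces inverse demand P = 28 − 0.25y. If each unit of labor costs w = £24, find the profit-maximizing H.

Marginal revenue from the inverse demand is MR = 28 − 0.5y.
The marginal product is MP_H = 2·H^(-1/2).
A monopolist hires until marginal revenue product equals the wage: MR·MP_H = w.
At H, y = 4·√H. Substituting and solving: (28 − 2·√H)·2·H^(-1/2) = 24 gives H = 4.

H* = 4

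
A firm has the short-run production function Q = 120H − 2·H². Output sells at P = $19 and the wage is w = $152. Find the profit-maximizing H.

H* = 28

The marginal product of H is MP_H = 120 − 4H.
A price-taking firm hires until the value of the marginal product equals the wage: P·MP_H = w, so 19·(120 − 4H) = 152.
Then 120 − 4H = 8, giving H = 28.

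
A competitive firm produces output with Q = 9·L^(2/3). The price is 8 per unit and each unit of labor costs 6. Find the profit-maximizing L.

L* = 512

MP_L = (2/3)·9·L^(-1/3) = 6·L^(-1/3).
Profit maximization for a price taker requires P·MP_L = w: 8·6·L^(-1/3) = 6.
So L^(-1/3) = 0.125, which gives L = 512.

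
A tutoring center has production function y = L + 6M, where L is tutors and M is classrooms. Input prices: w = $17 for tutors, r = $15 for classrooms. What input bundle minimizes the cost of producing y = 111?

The inputs are perfect substitutes, so the firm uses whichever has the lower cost per unit of output.
Cost per unit of output via L is 17; via M it is 2.5. M is cheaper.
Producing y = 111 with M alone: L = 0, M = 18.5.

L* = 0, M* = 18.5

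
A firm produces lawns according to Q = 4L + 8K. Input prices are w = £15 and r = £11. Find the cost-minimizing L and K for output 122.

The inputs are perfect substitutes, so the firm uses whichever has the lower cost per unit of output.
Cost per unit of output via L is w/4 = 3.75; via K it is r/8 = 1.375. K is cheaper.
Producing Q = 122 with K alone: L = 0, K = 15.25.

L* = 0, K* = 15.25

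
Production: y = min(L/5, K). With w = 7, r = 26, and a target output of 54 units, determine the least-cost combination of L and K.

With a fixed-proportions technology, the cost-minimizing bundle uses no slack in either input: L/5 = K = y.
So L = 5·54 = 270 and K = 54.

L* = 270, K* = 54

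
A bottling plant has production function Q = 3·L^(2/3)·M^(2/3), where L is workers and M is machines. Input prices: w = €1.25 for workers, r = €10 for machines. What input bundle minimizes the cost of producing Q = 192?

Cost minimization requires the marginal rate of technical substitution to equal the input-price ratio: MP_L/MP_M = w/r.
Here MP_L/MP_M = (2/3)·(M/L)/(2/3) = (M/L). Setting this equal to 1.25/10 = 0.125 gives M = 0.125L.
Substituting into Q = 192: 3·L^(2/3)·(0.125L)^(2/3) = 192.
Solving, L = 64 and M = 8.

L* = 64, M* = 8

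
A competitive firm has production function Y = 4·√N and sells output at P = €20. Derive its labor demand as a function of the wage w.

MP_N = (1/2)·4·N^(-1/2) = 2·N^(-1/2).
Setting P·MP_N = w: 40·N^(-1/2) = w.
Solving for N: N^(-1/2) = w/40, so N = (40/w)^(2).

N(w) = 1600/w²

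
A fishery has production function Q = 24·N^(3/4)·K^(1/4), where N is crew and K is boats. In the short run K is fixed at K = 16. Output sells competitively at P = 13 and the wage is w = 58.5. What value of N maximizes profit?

N* = 4096

With K = 16, MP_N = (3/4)·24·N^(-1/4)·16^(1/4) = 36·N^(-1/4).
Profit maximization for a price taker requires P·MP_N = w: 13·36·N^(-1/4) = 58.5.
So N^(-1/4) = 0.125, which gives N = 4096.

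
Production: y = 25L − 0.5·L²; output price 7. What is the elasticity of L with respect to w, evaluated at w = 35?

From P·MP_L = w with MP_L = 25 − L, labor demand is L(w) = 25 − w/7.
dL/dw = −1/(7) = -1/7.
At w = 35, L = 20, so ε = (dL/dw)·(w/L) = (-1/7)·(35/20) = -0.25.

ε = -0.25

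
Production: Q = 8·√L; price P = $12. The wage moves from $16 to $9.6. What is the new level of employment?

L* = 25

From P·MP_L = w with MP_L = 4·L^(-1/2), the labor demand is L(w) = (48/w)^(2).
At w = 16: L = 9. At w = 9.6: L = 25.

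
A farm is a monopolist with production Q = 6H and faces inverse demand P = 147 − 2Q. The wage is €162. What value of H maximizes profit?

Marginal revenue from the inverse demand is MR = 147 − 4Q.
The marginal product is MP_H = 6.
A monopolist hires until marginal revenue product equals the wage: MR·MP_H = w.
(147 − 24H)·6 = 162, so H = 5.

H* = 5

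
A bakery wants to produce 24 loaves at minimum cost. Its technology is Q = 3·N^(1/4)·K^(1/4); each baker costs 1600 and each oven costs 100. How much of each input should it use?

N* = 16, K* = 256

Cost minimization requires the marginal rate of technical substitution to equal the input-price ratio: MP_N/MP_K = w/r.
Here MP_N/MP_K = (1/4)·(K/N)/(1/4) = (K/N). Setting this equal to 1600/100 = 16 gives K = 16N.
Substituting into Q = 24: 3·N^(1/4)·(16N)^(1/4) = 24.
Solving, N = 16 and K = 256.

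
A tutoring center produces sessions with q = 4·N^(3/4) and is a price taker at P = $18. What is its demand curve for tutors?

MP_N = (3/4)·4·N^(-1/4) = 3·N^(-1/4).
Setting P·MP_N = w: 54·N^(-1/4) = w.
Solving for N: N^(-1/4) = w/54, so N = (54/w)^(4).

N(w) = 8503056/w^(4)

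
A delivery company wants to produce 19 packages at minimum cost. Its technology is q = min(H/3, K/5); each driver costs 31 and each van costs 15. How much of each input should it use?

With a fixed-proportions technology, the cost-minimizing bundle uses no slack in either input: H/3 = K/5 = q.
So H = 3·19 = 57 and K = 5·19 = 95.

H* = 57, K* = 95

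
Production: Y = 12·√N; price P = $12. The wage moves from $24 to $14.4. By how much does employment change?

ΔN = 16

From P·MP_N = w with MP_N = 6·N^(-1/2), the labor demand is N(w) = (72/w)^(2).
At w = 24: N = 9. At w = 14.4: N = 25.
ΔN = 25 − 9 = 16.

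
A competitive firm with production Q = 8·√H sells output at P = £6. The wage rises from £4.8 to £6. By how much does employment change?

ΔH = -9

From P·MP_H = w with MP_H = 4·H^(-1/2), the labor demand is H(w) = (24/w)^(2).
At w = 4.8: H = 25. At w = 6: H = 16.
ΔH = 16 − 25 = -9.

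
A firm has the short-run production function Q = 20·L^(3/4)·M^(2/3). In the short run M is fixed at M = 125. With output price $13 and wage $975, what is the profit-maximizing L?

L* = 625

With M = 125, MP_L = (3/4)·20·L^(-1/4)·125^(2/3) = 375·L^(-1/4).
Profit maximization for a price taker requires P·MP_L = w: 13·375·L^(-1/4) = 975.
So L^(-1/4) = 0.2, which gives L = 625.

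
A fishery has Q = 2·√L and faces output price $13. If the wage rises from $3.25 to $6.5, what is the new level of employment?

From P·MP_L = w with MP_L = L^(-1/2), the labor demand is L(w) = (13/w)^(2).
At w = 3.25: L = 16. At w = 6.5: L = 4.

L* = 4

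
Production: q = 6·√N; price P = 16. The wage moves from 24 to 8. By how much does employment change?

From P·MP_N = w with MP_N = 3·N^(-1/2), the labor demand is N(w) = (48/w)^(2).
At w = 24: N = 4. At w = 8: N = 36.
ΔN = 36 − 4 = 32.

ΔN = 32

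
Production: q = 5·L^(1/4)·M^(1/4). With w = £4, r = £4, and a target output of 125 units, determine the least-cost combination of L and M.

Cost minimization requires the marginal rate of technical substitution to equal the input-price ratio: MP_L/MP_M = w/r.
Here MP_L/MP_M = (1/4)·(M/L)/(1/4) = (M/L). Setting this equal to 4/4 = 1 gives M = L.
Substituting into q = 125: 5·L^(1/4)·(L)^(1/4) = 125.
Solving, L = 625 and M = 625.

L* = 625, M* = 625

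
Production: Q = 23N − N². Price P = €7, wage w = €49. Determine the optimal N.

N* = 8

The marginal product of N is MP_N = 23 − 2N.
A price-taking firm hires until the value of the marginal product equals the wage: P·MP_N = w, so 7·(23 − 2N) = 49.
Then 23 − 2N = 7, giving N = 8.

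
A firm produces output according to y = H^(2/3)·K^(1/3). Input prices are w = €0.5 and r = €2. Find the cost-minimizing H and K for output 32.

H* = 64, K* = 8

Cost minimization requires the marginal rate of technical substitution to equal the input-price ratio: MP_H/MP_K = w/r.
Here MP_H/MP_K = (2/3)·(K/H)/(1/3) = 2·(K/H). Setting this equal to 0.5/2 = 0.25 gives K = 0.125H.
Substituting into y = 32: H^(2/3)·(0.125H)^(1/3) = 32.
Solving, H = 64 and K = 8.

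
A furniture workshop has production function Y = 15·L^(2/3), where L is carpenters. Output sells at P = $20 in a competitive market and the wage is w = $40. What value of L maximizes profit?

L* = 125

MP_L = (2/3)·15·L^(-1/3) = 10·L^(-1/3).
Profit maximization for a price taker requires P·MP_L = w: 20·10·L^(-1/3) = 40.
So L^(-1/3) = 0.2, which gives L = 125.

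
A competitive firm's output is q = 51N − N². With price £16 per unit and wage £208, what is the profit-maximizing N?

The marginal product of N is MP_N = 51 − 2N.
A price-taking firm hires until the value of the marginal product equals the wage: P·MP_N = w, so 16·(51 − 2N) = 208.
Then 51 − 2N = 13, giving N = 19.

N* = 19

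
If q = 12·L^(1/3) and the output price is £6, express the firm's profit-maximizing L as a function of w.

MP_L = (1/3)·12·L^(-2/3) = 4·L^(-2/3).
Setting P·MP_L = w: 24·L^(-2/3) = w.
Solving for L: L^(-2/3) = w/24, so L = (24/w)^(3/2).

L(w) = (24/w)^(3/2)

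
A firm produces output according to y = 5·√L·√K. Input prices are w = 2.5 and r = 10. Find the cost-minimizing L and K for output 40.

Cost minimization requires the marginal rate of technical substitution to equal the input-price ratio: MP_L/MP_K = w/r.
Here MP_L/MP_K = (1/2)·(K/L)/(1/2) = (K/L). Setting this equal to 2.5/10 = 0.25 gives K = 0.25L.
Substituting into y = 40: 5·L^(1/2)·(0.25L)^(1/2) = 40.
Solving, L = 16 and K = 4.

L* = 16, K* = 4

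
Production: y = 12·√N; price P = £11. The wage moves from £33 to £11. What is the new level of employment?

N* = 36

From P·MP_N = w with MP_N = 6·N^(-1/2), the labor demand is N(w) = (66/w)^(2).
At w = 33: N = 4. At w = 11: N = 36.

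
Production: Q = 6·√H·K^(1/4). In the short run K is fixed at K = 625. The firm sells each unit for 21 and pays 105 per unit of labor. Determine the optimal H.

H* = 9

With K = 625, MP_H = (1/2)·6·H^(-1/2)·625^(1/4) = 15·H^(-1/2).
Profit maximization for a price taker requires P·MP_H = w: 21·15·H^(-1/2) = 105.
So H^(-1/2) = 1/3, which gives H = 9.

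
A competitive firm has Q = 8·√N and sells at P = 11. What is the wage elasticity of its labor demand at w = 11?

MP_N = (1/2)·8·N^(-1/2), so P·MP_N = w gives 44·N^(-1/2) = w.
Solving, N(w) = (44/w)^(2). This is a constant-elasticity form: N ∝ w^(−2), so ε = −2.

ε = -2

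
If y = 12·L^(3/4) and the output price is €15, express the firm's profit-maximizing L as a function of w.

L(w) = (135/w)^(4)

MP_L = (3/4)·12·L^(-1/4) = 9·L^(-1/4).
Setting P·MP_L = w: 135·L^(-1/4) = w.
Solving for L: L^(-1/4) = w/135, so L = (135/w)^(4).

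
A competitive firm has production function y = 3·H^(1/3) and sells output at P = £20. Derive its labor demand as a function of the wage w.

H(w) = (20/w)^(3/2)

MP_H = (1/3)·3·H^(-2/3) = H^(-2/3).
Setting P·MP_H = w: 20·H^(-2/3) = w.
Solving for H: H^(-2/3) = w/20, so H = (20/w)^(3/2).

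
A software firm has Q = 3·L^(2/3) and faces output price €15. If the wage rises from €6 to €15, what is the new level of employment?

L* = 8

From P·MP_L = w with MP_L = 2·L^(-1/3), the labor demand is L(w) = (30/w)^(3).
At w = 6: L = 125. At w = 15: L = 8.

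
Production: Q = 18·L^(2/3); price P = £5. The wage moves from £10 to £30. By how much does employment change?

From P·MP_L = w with MP_L = 12·L^(-1/3), the labor demand is L(w) = (60/w)^(3).
At w = 10: L = 216. At w = 30: L = 8.
ΔL = 8 − 216 = -208.

ΔL = -208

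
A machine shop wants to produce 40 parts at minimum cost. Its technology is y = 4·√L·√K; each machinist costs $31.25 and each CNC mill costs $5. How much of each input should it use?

L* = 4, K* = 25

Cost minimization requires the marginal rate of technical substitution to equal the input-price ratio: MP_L/MP_K = w/r.
Here MP_L/MP_K = (1/2)·(K/L)/(1/2) = (K/L). Setting this equal to 31.25/5 = 6.25 gives K = 6.25L.
Substituting into y = 40: 4·L^(1/2)·(6.25L)^(1/2) = 40.
Solving, L = 4 and K = 25.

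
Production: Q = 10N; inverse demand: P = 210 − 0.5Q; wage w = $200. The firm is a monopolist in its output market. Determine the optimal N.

N* = 19

Marginal revenue from the inverse demand is MR = 210 − Q.
The marginal product is MP_N = 10.
A monopolist hires until marginal revenue product equals the wage: MR·MP_N = w.
(210 − 10N)·10 = 200, so N = 19.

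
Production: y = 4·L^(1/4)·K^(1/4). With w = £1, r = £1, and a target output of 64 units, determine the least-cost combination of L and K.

Cost minimization requires the marginal rate of technical substitution to equal the input-price ratio: MP_L/MP_K = w/r.
Here MP_L/MP_K = (1/4)·(K/L)/(1/4) = (K/L). Setting this equal to 1/1 = 1 gives K = L.
Substituting into y = 64: 4·L^(1/4)·(L)^(1/4) = 64.
Solving, L = 256 and K = 256.

L* = 256, K* = 256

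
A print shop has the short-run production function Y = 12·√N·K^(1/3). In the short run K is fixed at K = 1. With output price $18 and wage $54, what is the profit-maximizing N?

With K = 1, MP_N = (1/2)·12·N^(-1/2)·1^(1/3) = 6·N^(-1/2).
Profit maximization for a price taker requires P·MP_N = w: 18·6·N^(-1/2) = 54.
So N^(-1/2) = 0.5, which gives N = 4.

N* = 4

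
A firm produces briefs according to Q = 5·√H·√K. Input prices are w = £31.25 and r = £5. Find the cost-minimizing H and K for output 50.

Cost minimization requires the marginal rate of technical substitution to equal the input-price ratio: MP_H/MP_K = w/r.
Here MP_H/MP_K = (1/2)·(K/H)/(1/2) = (K/H). Setting this equal to 31.25/5 = 6.25 gives K = 6.25H.
Substituting into Q = 50: 5·H^(1/2)·(6.25H)^(1/2) = 50.
Solving, H = 4 and K = 25.

H* = 4, K* = 25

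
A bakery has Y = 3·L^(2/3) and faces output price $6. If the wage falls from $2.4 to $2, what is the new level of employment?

L* = 216

From P·MP_L = w with MP_L = 2·L^(-1/3), the labor demand is L(w) = (12/w)^(3).
At w = 2.4: L = 125. At w = 2: L = 216.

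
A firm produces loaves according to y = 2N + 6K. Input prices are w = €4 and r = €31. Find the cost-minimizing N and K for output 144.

N* = 72, K* = 0

The inputs are perfect substitutes, so the firm uses whichever has the lower cost per unit of output.
Cost per unit of output via N is w/2 = 2; via K it is r/6 = 31/6. N is cheaper.
Producing y = 144 with N alone: N = 72, K = 0.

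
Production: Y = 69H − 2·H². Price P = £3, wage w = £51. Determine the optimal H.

H* = 13

The marginal product of H is MP_H = 69 − 4H.
A price-taking firm hires until the value of the marginal product equals the wage: P·MP_H = w, so 3·(69 − 4H) = 51.
Then 69 − 4H = 17, giving H = 13.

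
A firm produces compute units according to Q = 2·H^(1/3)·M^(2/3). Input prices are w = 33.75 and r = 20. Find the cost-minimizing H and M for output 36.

H* = 8, M* = 27

Cost minimization requires the marginal rate of technical substitution to equal the input-price ratio: MP_H/MP_M = w/r.
Here MP_H/MP_M = (1/3)·(M/H)/(2/3) = 0.5·(M/H). Setting this equal to 33.75/20 = 1.6875 gives M = 3.375H.
Substituting into Q = 36: 2·H^(1/3)·(3.375H)^(2/3) = 36.
Solving, H = 8 and M = 27.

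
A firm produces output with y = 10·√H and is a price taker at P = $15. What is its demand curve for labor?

MP_H = (1/2)·10·H^(-1/2) = 5·H^(-1/2).
Setting P·MP_H = w: 75·H^(-1/2) = w.
Solving for H: H^(-1/2) = w/75, so H = (75/w)^(2).

H(w) = 5625/w²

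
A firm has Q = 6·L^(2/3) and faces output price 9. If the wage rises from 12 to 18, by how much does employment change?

ΔL = -19

From P·MP_L = w with MP_L = 4·L^(-1/3), the labor demand is L(w) = (36/w)^(3).
At w = 12: L = 27. At w = 18: L = 8.
ΔL = 8 − 27 = -19.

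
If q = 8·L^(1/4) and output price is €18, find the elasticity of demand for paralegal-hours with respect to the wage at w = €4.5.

ε = -4/3

MP_L = (1/4)·8·L^(-3/4), so P·MP_L = w gives 36·L^(-3/4) = w.
Solving, L(w) = (36/w)^(4/3). This is a constant-elasticity form: L ∝ w^(−4/3), so ε = −4/3.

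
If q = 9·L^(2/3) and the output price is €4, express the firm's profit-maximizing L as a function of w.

L(w) = 13824/w³

MP_L = (2/3)·9·L^(-1/3) = 6·L^(-1/3).
Setting P·MP_L = w: 24·L^(-1/3) = w.
Solving for L: L^(-1/3) = w/24, so L = (24/w)^(3).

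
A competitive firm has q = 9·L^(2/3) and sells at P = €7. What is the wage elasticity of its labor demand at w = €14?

ε = -3

MP_L = (2/3)·9·L^(-1/3), so P·MP_L = w gives 42·L^(-1/3) = w.
Solving, L(w) = (42/w)^(3). This is a constant-elasticity form: L ∝ w^(−3), so ε = −3.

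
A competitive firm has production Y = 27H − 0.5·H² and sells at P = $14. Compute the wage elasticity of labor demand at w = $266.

ε = -2.375

From P·MP_H = w with MP_H = 27 − H, labor demand is H(w) = 27 − w/14.
dH/dw = −1/(14) = -1/14.
At w = 266, H = 8, so ε = (dH/dw)·(w/H) = (-1/14)·(266/8) = -2.375.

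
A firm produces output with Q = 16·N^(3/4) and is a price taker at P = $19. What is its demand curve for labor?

MP_N = (3/4)·16·N^(-1/4) = 12·N^(-1/4).
Setting P·MP_N = w: 228·N^(-1/4) = w.
Solving for N: N^(-1/4) = w/228, so N = (228/w)^(4).

N(w) = (228/w)^(4)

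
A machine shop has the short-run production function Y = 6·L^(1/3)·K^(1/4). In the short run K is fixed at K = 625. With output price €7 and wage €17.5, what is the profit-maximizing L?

L* = 8

With K = 625, MP_L = (1/3)·6·L^(-2/3)·625^(1/4) = 10·L^(-2/3).
Profit maximization for a price taker requires P·MP_L = w: 7·10·L^(-2/3) = 17.5.
So L^(-2/3) = 0.25, which gives L = 8.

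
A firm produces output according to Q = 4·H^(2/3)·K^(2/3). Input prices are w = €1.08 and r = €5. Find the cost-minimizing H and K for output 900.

Cost minimization requires the marginal rate of technical substitution to equal the input-price ratio: MP_H/MP_K = w/r.
Here MP_H/MP_K = (2/3)·(K/H)/(2/3) = (K/H). Setting this equal to 1.08/5 = 0.216 gives K = 0.216H.
Substituting into Q = 900: 4·H^(2/3)·(0.216H)^(2/3) = 900.
Solving, H = 125 and K = 27.

H* = 125, K* = 27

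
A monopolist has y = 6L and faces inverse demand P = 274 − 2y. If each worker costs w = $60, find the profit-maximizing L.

L* = 11

Marginal revenue from the inverse demand is MR = 274 − 4y.
The marginal product is MP_L = 6.
A monopolist hires until marginal revenue product equals the wage: MR·MP_L = w.
(274 − 24L)·6 = 60, so L = 11.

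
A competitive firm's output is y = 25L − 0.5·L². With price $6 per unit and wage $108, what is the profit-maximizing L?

L* = 7

The marginal product of L is MP_L = 25 − L.
A price-taking firm hires until the value of the marginal product equals the wage: P·MP_L = w, so 6·(25 − L) = 108.
Then 25 − L = 18, giving L = 7.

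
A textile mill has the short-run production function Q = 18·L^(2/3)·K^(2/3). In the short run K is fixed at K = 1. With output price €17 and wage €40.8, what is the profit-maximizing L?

With K = 1, MP_L = (2/3)·18·L^(-1/3)·1^(2/3) = 12·L^(-1/3).
Profit maximization for a price taker requires P·MP_L = w: 17·12·L^(-1/3) = 40.8.
So L^(-1/3) = 0.2, which gives L = 125.

L* = 125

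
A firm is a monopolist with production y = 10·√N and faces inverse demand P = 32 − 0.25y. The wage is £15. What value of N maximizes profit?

N* = 16

Marginal revenue from the inverse demand is MR = 32 − 0.5y.
The marginal product is MP_N = 5·N^(-1/2).
A monopolist hires until marginal revenue product equals the wage: MR·MP_N = w.
At N, y = 10·√N. Substituting and solving: (32 − 5·√N)·5·N^(-1/2) = 15 gives N = 16.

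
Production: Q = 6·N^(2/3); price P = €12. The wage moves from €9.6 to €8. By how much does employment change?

ΔN = 91

From P·MP_N = w with MP_N = 4·N^(-1/3), the labor demand is N(w) = (48/w)^(3).
At w = 9.6: N = 125. At w = 8: N = 216.
ΔN = 216 − 125 = 91.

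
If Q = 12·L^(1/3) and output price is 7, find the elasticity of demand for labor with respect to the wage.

MP_L = (1/3)·12·L^(-2/3), so P·MP_L = w gives 28·L^(-2/3) = w.
Solving, L(w) = (28/w)^(3/2). This is a constant-elasticity form: L ∝ w^(−3/2), so ε = −3/2.

ε = -1.5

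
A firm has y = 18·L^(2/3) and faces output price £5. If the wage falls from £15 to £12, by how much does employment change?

From P·MP_L = w with MP_L = 12·L^(-1/3), the labor demand is L(w) = (60/w)^(3).
At w = 15: L = 64. At w = 12: L = 125.
ΔL = 125 − 64 = 61.

ΔL = 61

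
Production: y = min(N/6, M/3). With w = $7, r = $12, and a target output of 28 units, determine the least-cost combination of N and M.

N* = 168, M* = 84

With a fixed-proportions technology, the cost-minimizing bundle uses no slack in either input: N/6 = M/3 = y.
So N = 6·28 = 168 and M = 3·28 = 84.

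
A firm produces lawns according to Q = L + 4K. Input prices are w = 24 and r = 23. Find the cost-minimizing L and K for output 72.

The inputs are perfect substitutes, so the firm uses whichever has the lower cost per unit of output.
Cost per unit of output via L is 24; via K it is 5.75. K is cheaper.
Producing Q = 72 with K alone: L = 0, K = 18.

L* = 0, K* = 18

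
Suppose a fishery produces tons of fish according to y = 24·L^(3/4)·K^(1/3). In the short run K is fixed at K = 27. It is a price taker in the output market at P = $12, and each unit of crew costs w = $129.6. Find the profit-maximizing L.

With K = 27, MP_L = (3/4)·24·L^(-1/4)·27^(1/3) = 54·L^(-1/4).
Profit maximization for a price taker requires P·MP_L = w: 12·54·L^(-1/4) = 129.6.
So L^(-1/4) = 0.2, which gives L = 625.

L* = 625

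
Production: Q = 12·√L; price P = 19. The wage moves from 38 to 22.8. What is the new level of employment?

L* = 25

From P·MP_L = w with MP_L = 6·L^(-1/2), the labor demand is L(w) = (114/w)^(2).
At w = 38: L = 9. At w = 22.8: L = 25.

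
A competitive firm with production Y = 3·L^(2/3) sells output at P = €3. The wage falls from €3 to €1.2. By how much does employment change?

From P·MP_L = w with MP_L = 2·L^(-1/3), the labor demand is L(w) = (6/w)^(3).
At w = 3: L = 8. At w = 1.2: L = 125.
ΔL = 125 − 8 = 117.

ΔL = 117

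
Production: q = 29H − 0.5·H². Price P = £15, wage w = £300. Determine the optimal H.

H* = 9

The marginal product of H is MP_H = 29 − H.
A price-taking firm hires until the value of the marginal product equals the wage: P·MP_H = w, so 15·(29 − H) = 300.
Then 29 − H = 20, giving H = 9.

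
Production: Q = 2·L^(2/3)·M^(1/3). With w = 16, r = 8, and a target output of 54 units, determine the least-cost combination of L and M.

L* = 27, M* = 27

Cost minimization requires the marginal rate of technical substitution to equal the input-price ratio: MP_L/MP_M = w/r.
Here MP_L/MP_M = (2/3)·(M/L)/(1/3) = 2·(M/L). Setting this equal to 16/8 = 2 gives M = L.
Substituting into Q = 54: 2·L^(2/3)·(L)^(1/3) = 54.
Solving, L = 27 and M = 27.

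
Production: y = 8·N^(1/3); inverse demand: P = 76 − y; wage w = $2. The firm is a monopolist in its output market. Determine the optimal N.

N* = 64

Marginal revenue from the inverse demand is MR = 76 − 2y.
The marginal product is MP_N = (8/3)·N^(-2/3).
A monopolist hires until marginal revenue product equals the wage: MR·MP_N = w.
At N, y = 8·N^(1/3). Substituting and solving: (76 − 16·N^(1/3))·(8/3)·N^(-2/3) = 2 gives N = 64.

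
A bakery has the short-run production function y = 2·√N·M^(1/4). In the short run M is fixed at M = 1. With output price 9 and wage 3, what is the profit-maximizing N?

With M = 1, MP_N = (1/2)·2·N^(-1/2)·1^(1/4) = N^(-1/2).
Profit maximization for a price taker requires P·MP_N = w: 9·N^(-1/2) = 3.
So N^(-1/2) = 1/3, which gives N = 9.

N* = 9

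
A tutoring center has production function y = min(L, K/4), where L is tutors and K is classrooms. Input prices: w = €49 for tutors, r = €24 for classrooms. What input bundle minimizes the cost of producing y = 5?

With a fixed-proportions technology, the cost-minimizing bundle uses no slack in either input: L = K/4 = y.
So L = 5 and K = 4·5 = 20.

L* = 5, K* = 20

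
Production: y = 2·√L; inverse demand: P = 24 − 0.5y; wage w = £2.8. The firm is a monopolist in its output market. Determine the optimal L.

Marginal revenue from the inverse demand is MR = 24 − y.
The marginal product is MP_L = L^(-1/2).
A monopolist hires until marginal revenue product equals the wage: MR·MP_L = w.
At L, y = 2·√L. Substituting and solving: (24 − 2·√L)·L^(-1/2) = 2.8 gives L = 25.

L* = 25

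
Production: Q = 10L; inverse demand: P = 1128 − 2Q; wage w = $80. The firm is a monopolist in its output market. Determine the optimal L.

Marginal revenue from the inverse demand is MR = 1128 − 4Q.
The marginal product is MP_L = 10.
A monopolist hires until marginal revenue product equals the wage: MR·MP_L = w.
(1128 − 40L)·10 = 80, so L = 28.

L* = 28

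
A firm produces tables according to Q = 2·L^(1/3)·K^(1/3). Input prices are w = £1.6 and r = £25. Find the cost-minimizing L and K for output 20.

L* = 125, K* = 8

Cost minimization requires the marginal rate of technical substitution to equal the input-price ratio: MP_L/MP_K = w/r.
Here MP_L/MP_K = (1/3)·(K/L)/(1/3) = (K/L). Setting this equal to 1.6/25 = 0.064 gives K = 0.064L.
Substituting into Q = 20: 2·L^(1/3)·(0.064L)^(1/3) = 20.
Solving, L = 125 and K = 8.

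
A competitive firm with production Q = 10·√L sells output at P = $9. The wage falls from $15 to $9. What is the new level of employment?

L* = 25

From P·MP_L = w with MP_L = 5·L^(-1/2), the labor demand is L(w) = (45/w)^(2).
At w = 15: L = 9. At w = 9: L = 25.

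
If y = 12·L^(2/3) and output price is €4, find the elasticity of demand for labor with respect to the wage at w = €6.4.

MP_L = (2/3)·12·L^(-1/3), so P·MP_L = w gives 32·L^(-1/3) = w.
Solving, L(w) = (32/w)^(3). This is a constant-elasticity form: L ∝ w^(−3), so ε = −3.

ε = -3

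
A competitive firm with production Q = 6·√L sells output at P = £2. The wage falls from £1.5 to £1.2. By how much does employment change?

From P·MP_L = w with MP_L = 3·L^(-1/2), the labor demand is L(w) = (6/w)^(2).
At w = 1.5: L = 16. At w = 1.2: L = 25.
ΔL = 25 − 16 = 9.

ΔL = 9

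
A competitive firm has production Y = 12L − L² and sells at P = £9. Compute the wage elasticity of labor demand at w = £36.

From P·MP_L = w with MP_L = 12 − 2L, labor demand is L(w) = (12 − w/9)/2.
dL/dw = −1/(18) = -1/18.
At w = 36, L = 4, so ε = (dL/dw)·(w/L) = (-1/18)·(36/4) = -0.5.

ε = -0.5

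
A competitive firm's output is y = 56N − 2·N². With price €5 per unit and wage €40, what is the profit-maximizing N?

N* = 12

The marginal product of N is MP_N = 56 − 4N.
A price-taking firm hires until the value of the marginal product equals the wage: P·MP_N = w, so 5·(56 − 4N) = 40.
Then 56 − 4N = 8, giving N = 12.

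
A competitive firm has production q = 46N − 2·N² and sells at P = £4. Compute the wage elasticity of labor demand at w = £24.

From P·MP_N = w with MP_N = 46 − 4N, labor demand is N(w) = (46 − w/4)/4.
dN/dw = −1/(16) = -0.0625.
At w = 24, N = 10, so ε = (dN/dw)·(w/N) = (-0.0625)·(24/10) = -0.15.

ε = -0.15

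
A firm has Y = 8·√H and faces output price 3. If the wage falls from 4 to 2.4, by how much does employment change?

ΔH = 16

From P·MP_H = w with MP_H = 4·H^(-1/2), the labor demand is H(w) = (12/w)^(2).
At w = 4: H = 9. At w = 2.4: H = 25.
ΔH = 25 − 9 = 16.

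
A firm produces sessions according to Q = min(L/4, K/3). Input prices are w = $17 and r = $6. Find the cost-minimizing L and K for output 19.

L* = 76, K* = 57

With a fixed-proportions technology, the cost-minimizing bundle uses no slack in either input: L/4 = K/3 = Q.
So L = 4·19 = 76 and K = 3·19 = 57.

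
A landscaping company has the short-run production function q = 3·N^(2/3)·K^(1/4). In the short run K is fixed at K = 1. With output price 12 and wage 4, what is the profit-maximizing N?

N* = 216

With K = 1, MP_N = (2/3)·3·N^(-1/3)·1^(1/4) = 2·N^(-1/3).
Profit maximization for a price taker requires P·MP_N = w: 12·2·N^(-1/3) = 4.
So N^(-1/3) = 1/6, which gives N = 216.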